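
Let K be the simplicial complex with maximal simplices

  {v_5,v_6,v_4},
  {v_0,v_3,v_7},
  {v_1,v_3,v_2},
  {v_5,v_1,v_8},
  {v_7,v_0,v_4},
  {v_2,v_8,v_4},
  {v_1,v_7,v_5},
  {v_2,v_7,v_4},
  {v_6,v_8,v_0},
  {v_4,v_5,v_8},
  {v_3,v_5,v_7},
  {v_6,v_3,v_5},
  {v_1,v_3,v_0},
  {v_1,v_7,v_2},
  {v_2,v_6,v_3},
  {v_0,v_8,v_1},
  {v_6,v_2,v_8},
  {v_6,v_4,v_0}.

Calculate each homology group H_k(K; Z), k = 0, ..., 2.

K has 9 vertices, 27 edges, 18 triangles.
rank ∂_0 = 0, rank ∂_1 = 8 ⇒ b_0 = 9 − 0 − 8 = 1; all invariant factors of ∂_1 are 1 so no torsion. So H_0 = Z.
rank ∂_1 = 8, rank ∂_2 = 18 ⇒ b_1 = 27 − 8 − 18 = 1; ∂_2 has invariant factor(s) [2] giving torsion. So H_1 = Z ⊕ Z/2Z.
rank ∂_2 = 18, rank ∂_3 = 0 ⇒ b_2 = 18 − 18 − 0 = 0. So H_2 = 0.

H_0 ≅ Z,  H_1 ≅ Z ⊕ Z/2Z,  H_2 = 0.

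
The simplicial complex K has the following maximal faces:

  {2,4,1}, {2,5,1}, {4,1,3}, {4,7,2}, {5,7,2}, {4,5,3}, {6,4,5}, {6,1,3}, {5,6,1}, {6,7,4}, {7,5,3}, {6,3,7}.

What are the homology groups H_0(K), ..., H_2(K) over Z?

We work with the vertex ordering 1 < 2 < 3 < 4 < 5 < 6 < 7. The simplices of K, each written with vertices in increasing order, are:

  0-simplices (7): [1], [2], [3], [4], [5], [6], [7]
  1-simplices (18): [1,2], [1,3], [1,4], [1,5], [1,6], [2,4], [2,5], [2,7], [3,4], [3,5], [3,6], [3,7], [4,5], [4,6], [4,7], [5,6], [5,7], [6,7]
  2-simplices (12): [1,2,4], [1,2,5], [1,3,4], [1,3,6], [1,5,6], [2,4,7], [2,5,7], [3,4,5], [3,5,7], [3,6,7], [4,5,6], [4,6,7]

giving chain groups C_0 ≅ Z^7, C_1 ≅ Z^18, C_2 ≅ Z^12.

The boundary map ∂_1: C_1 → C_0 sends each edge [p,q] (with p < q) to q − p.
The resulting 7×18 matrix has rank 6, and its Smith normal form has invariant factors (1,1,1,1,1,1).

Boundary ∂_2: C_2 → C_1 maps a triangle to the signed sum of its edges. For instance
  ∂[1,2,4] = [2,4] − [1,4] + [1,2],
  ∂[4,6,7] = [6,7] − [4,7] + [4,6].
This gives a 18×12 integer matrix of rank 12; reducing to Smith normal form yields diagonal entries (1,1,1,1,1,1,1,1,1,1,1,2).

Now H_k = ker ∂_k / im ∂_{k+1}, so:

  H_0: rank C_0 − rank ∂_1 = 7 − 6 = 1, and the invariant factors of ∂_1 are all 1, so H_0 ≅ Z.
  H_1: rank ker ∂_1 − rank ∂_2 = (18 − 6) − 12 = 0, and ∂_2 has invariant factor 2 > 1, so H_1 ≅ Z/2.
  H_2: rank ker ∂_2 − rank ∂_3 = (12 − 12) − 0 = 0, and there is no ∂_3, so H_2 ≅ 0.

As a check, the Euler characteristic is 7 − 18 + 12 = 1, which agrees with 1 − 0 + 0 = 1.
(K is a triangulation of the real projective plane RP^2.)

H_0 = Z,  H_1 = Z/2,  H_2 = 0.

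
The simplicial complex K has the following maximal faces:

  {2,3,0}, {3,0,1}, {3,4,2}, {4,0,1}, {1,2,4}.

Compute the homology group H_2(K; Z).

Order the vertices as 0 < 1 < 2 < 3 < 4. Listing each simplex with vertices in this order, K has dimension 2 with simplices:

  0-simplices (5): [0], [1], [2], [3], [4]
  1-simplices (10): [0,1], [0,2], [0,3], [0,4], [1,2], [1,3], [1,4], [2,3], [2,4], [3,4]
  2-simplices (5): [0,1,3], [0,1,4], [0,2,3], [1,2,4], [2,3,4]

giving chain groups C_0 ≅ Z^5, C_1 ≅ Z^10, C_2 ≅ Z^5.

∂_1: C_1 → C_0 maps an edge to its endpoints' difference, ∂[p,q] = q − p.
This gives a 5×10 integer matrix of rank 4; reducing to Smith normal form yields diagonal entries (1,1,1,1).

Boundary ∂_2: C_2 → C_1 maps a triangle to the signed sum of its edges. For instance
  ∂[2,3,4] = [3,4] − [2,4] + [2,3],
  ∂[0,2,3] = [2,3] − [0,3] + [0,2].
The 10×5 boundary matrix has rank 5 and Smith normal form diag(1,1,1,1,1).

From H_k ≅ ker(∂_k) / im(∂_{k+1}) we obtain:

  H_2: rank ker ∂_2 − rank ∂_3 = (5 − 5) − 0 = 0, and there is no ∂_3, so H_2 = 0.

H_2 ≅ 0.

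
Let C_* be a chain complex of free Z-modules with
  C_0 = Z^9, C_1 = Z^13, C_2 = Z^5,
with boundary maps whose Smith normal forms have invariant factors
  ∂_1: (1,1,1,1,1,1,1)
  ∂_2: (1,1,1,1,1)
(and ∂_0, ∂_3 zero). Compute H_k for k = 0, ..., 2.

H_0 ≅ Z^2,  H_1 ≅ Z,  H_2 = 0.

H_0: b_0 = 9 − 0 − 7 = 2; torsion from ∂_1 factors > 1: none. So H_0 ≅ Z^2.
H_1: b_1 = 13 − 7 − 5 = 1; torsion from ∂_2 factors > 1: none. So H_1 ≅ Z.
H_2: b_2 = 5 − 5 − 0 = 0; torsion from ∂_3 factors > 1: none. So H_2 ≅ 0.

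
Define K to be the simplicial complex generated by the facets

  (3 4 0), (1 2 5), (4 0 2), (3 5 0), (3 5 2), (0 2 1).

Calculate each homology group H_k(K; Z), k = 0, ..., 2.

H_0 = Z,  H_1 = Z,  H_2 = 0.

K has 6 vertices, 12 edges, 6 triangles.
rank ∂_0 = 0, rank ∂_1 = 5 ⇒ b_0 = 6 − 0 − 5 = 1; all invariant factors of ∂_1 are 1 so no torsion. So H_0 = Z.
rank ∂_1 = 5, rank ∂_2 = 6 ⇒ b_1 = 12 − 5 − 6 = 1; all invariant factors of ∂_2 are 1 so no torsion. So H_1 = Z.
rank ∂_2 = 6, rank ∂_3 = 0 ⇒ b_2 = 6 − 6 − 0 = 0. So H_2 = 0.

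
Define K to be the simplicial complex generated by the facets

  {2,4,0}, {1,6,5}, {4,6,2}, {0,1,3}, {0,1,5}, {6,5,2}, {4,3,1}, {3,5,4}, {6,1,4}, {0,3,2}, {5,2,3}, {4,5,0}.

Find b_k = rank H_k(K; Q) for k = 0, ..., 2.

Fix the vertex order 0 < 1 < 2 < 3 < 4 < 5 < 6 and write every simplex with vertices in increasing order. Then dim K = 2 and the simplices of K are:

  0-simplices (7): [0], [1], [2], [3], [4], [5], [6]
  1-simplices (18): [0,1], [0,2], [0,3], [0,4], [0,5], [1,3], [1,4], [1,5], [1,6], [2,3], [2,4], [2,5], [2,6], [3,4], [3,5], [4,5], [4,6], [5,6]
  2-simplices (12): [0,1,3], [0,1,5], [0,2,3], [0,2,4], [0,4,5], [1,3,4], [1,4,6], [1,5,6], [2,3,5], [2,4,6], [2,5,6], [3,4,5]

Hence C_0 ≅ Z^7, C_1 ≅ Z^18, C_2 ≅ Z^12.

Boundary ∂_1: C_1 → C_0 sends each edge [p,q] (with p < q) to q − p. For instance
  ∂[2,5] = [5] − [2].
The 7×18 boundary matrix has rank 6 and Smith normal form diag(1,1,1,1,1,1).

The boundary map ∂_2: C_2 → C_1 acts by ∂[p,q,r] = [q,r] − [p,r] + [p,q]. For instance
  ∂[0,4,5] = [4,5] − [0,5] + [0,4],
  ∂[0,2,4] = [2,4] − [0,4] + [0,2].
The resulting 18×12 matrix has rank 12, and its Smith normal form has invariant factors (1,1,1,1,1,1,1,1,1,1,1,2).

Reading off H_k = ker ∂_k / im ∂_{k+1}:

  H_0: rank C_0 − rank ∂_1 = 7 − 6 = 1, and the invariant factors of ∂_1 are all 1, so H_0 ≅ Z.
  H_1: rank ker ∂_1 − rank ∂_2 = (18 − 6) − 12 = 0, and ∂_2 has invariant factor 2 > 1, so H_1 ≅ Z/2.
  H_2: rank ker ∂_2 − rank ∂_3 = (12 − 12) − 0 = 0, and there is no ∂_3, so H_2 ≅ 0.

Hence the Betti numbers are b_0 = 1, b_1 = 0, b_2 = 0.

b_0 = 1, b_1 = 0, b_2 = 0.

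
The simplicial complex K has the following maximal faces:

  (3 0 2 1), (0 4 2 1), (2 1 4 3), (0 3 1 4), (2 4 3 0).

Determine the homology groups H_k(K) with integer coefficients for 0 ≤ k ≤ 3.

H_0 = Z,  H_1 = 0,  H_2 = 0,  H_3 = Z.

Order the vertices as 0 < 1 < 2 < 3 < 4. Listing each simplex with vertices in this order, K has dimension 3 with simplices:

  0-simplices (5): [0], [1], [2], [3], [4]
  1-simplices (10): [0,1], [0,2], [0,3], [0,4], [1,2], [1,3], [1,4], [2,3], [2,4], [3,4]
  2-simplices (10): [0,1,2], [0,1,3], [0,1,4], [0,2,3], [0,2,4], [0,3,4], [1,2,3], [1,2,4], [1,3,4], [2,3,4]
  3-simplices (5): [0,1,2,3], [0,1,2,4], [0,1,3,4], [0,2,3,4], [1,2,3,4]

giving chain groups C_0 ≅ Z^5, C_1 ≅ Z^10, C_2 ≅ Z^10, C_3 ≅ Z^5.

The boundary map ∂_1: C_1 → C_0 sends each edge [p,q] (with p < q) to q − p. For instance
  ∂[0,2] = [2] − [0].
The resulting 5×10 matrix has rank 4, and its Smith normal form has invariant factors (1,1,1,1).

Boundary ∂_2: C_2 → C_1 acts by ∂[p,q,r] = [q,r] − [p,r] + [p,q]. For instance
  ∂[0,1,4] = [1,4] − [0,4] + [0,1],
  ∂[0,3,4] = [3,4] − [0,4] + [0,3].
As a 10×10 matrix over Z this has rank 6, with invariant factors (1,1,1,1,1,1).

Boundary ∂_3: C_3 → C_2 sends each 3-simplex σ to the alternating sum Σ_i (−1)^i (σ with its i-th vertex removed). For instance
  ∂[0,1,2,3] = [1,2,3] − [0,2,3] + [0,1,3] − [0,1,2],
  ∂[0,1,2,4] = [1,2,4] − [0,2,4] + [0,1,4] − [0,1,2].
This gives a 10×5 integer matrix of rank 4; reducing to Smith normal form yields diagonal entries (1,1,1,1).

Reading off H_k = ker ∂_k / im ∂_{k+1}:

  H_0: rank C_0 − rank ∂_1 = 5 − 4 = 1, and the invariant factors of ∂_1 are all 1, so H_0 ≅ Z.
  H_1: rank ker ∂_1 − rank ∂_2 = (10 − 4) − 6 = 0, and the invariant factors of ∂_2 are all 1, so H_1 ≅ 0.
  H_2: rank ker ∂_2 − rank ∂_3 = (10 − 6) − 4 = 0, and the invariant factors of ∂_3 are all 1, so H_2 ≅ 0.
  H_3: rank ker ∂_3 − rank ∂_4 = (5 − 4) − 0 = 1, and there is no ∂_4, so H_3 ≅ Z.

As a check, the Euler characteristic is 5 − 10 + 10 − 5 = 0, which agrees with 1 − 0 + 0 − 1 = 0.
(K is a triangulation of the 3-sphere S^3.)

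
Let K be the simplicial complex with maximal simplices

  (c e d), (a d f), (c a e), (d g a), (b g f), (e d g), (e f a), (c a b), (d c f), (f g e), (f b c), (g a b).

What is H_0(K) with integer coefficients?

H_0 ≅ Z.

K has 7 vertices, 18 edges, 12 triangles.
rank ∂_0 = 0, rank ∂_1 = 6 ⇒ b_0 = 7 − 0 − 6 = 1; all invariant factors of ∂_1 are 1 so no torsion. So H_0 ≅ Z.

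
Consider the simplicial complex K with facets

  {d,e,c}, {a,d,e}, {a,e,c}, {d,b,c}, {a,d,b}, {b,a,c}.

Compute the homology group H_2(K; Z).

Take the total order a < b < c < d < e on the vertex set. Then K (dimension 2) consists of the simplices:

  0-simplices (5): a, b, c, d, e
  1-simplices (9): ab, ac, ad, ae, bc, bd, cd, ce, de
  2-simplices (6): abc, abd, ace, ade, bcd, cde

Hence C_0 ≅ Z^5, C_1 ≅ Z^9, C_2 ≅ Z^6.

∂_1: C_1 → C_0 maps an edge to its endpoints' difference, ∂[p,q] = q − p.
The resulting 5×9 matrix has rank 4, and its Smith normal form has invariant factors (1,1,1,1).

The boundary map ∂_2: C_2 → C_1 sends each 2-simplex [p,q,r] to [q,r] − [p,r] + [p,q]. For instance
  ∂ace = ce − ae + ac,
  ∂bcd = cd − bd + bc.
This gives a 9×6 integer matrix of rank 5; reducing to Smith normal form yields diagonal entries (1,1,1,1,1).

From H_k ≅ ker(∂_k) / im(∂_{k+1}) we obtain:

  H_2: rank ker ∂_2 − rank ∂_3 = (6 − 5) − 0 = 1, and there is no ∂_3, so H_2 ≅ Z.

H_2 = Z.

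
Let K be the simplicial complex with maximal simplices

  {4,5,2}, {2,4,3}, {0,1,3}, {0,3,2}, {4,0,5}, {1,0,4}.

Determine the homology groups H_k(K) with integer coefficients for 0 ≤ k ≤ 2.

H_0 ≅ Z,  H_1 ≅ Z,  H_2 = 0.

Take the total order 0 < 1 < 2 < 3 < 4 < 5 on the vertex set. Then K (dimension 2) consists of the simplices:

  0-simplices (6): [0], [1], [2], [3], [4], [5]
  1-simplices (12): [0,1], [0,2], [0,3], [0,4], [0,5], [1,3], [1,4], [2,3], [2,4], [2,5], [3,4], [4,5]
  2-simplices (6): [0,1,3], [0,1,4], [0,2,3], [0,4,5], [2,3,4], [2,4,5]

so the chain groups are C_0 ≅ Z^6, C_1 ≅ Z^12, C_2 ≅ Z^6.

The boundary map ∂_1: C_1 → C_0 is given by ∂[p,q] = [q] − [p]. For instance
  ∂[0,5] = [5] − [0].
As a 6×12 matrix over Z this has rank 5, with invariant factors (1,1,1,1,1).

∂_2: C_2 → C_1 maps a triangle to the signed sum of its edges. For instance
  ∂[0,1,3] = [1,3] − [0,3] + [0,1],
  ∂[0,1,4] = [1,4] − [0,4] + [0,1].
The resulting 12×6 matrix has rank 6, and its Smith normal form has invariant factors (1,1,1,1,1,1).

Now H_k = ker ∂_k / im ∂_{k+1}, so:

  H_0: rank C_0 − rank ∂_1 = 6 − 5 = 1, and the invariant factors of ∂_1 are all 1, so H_0 = Z.
  H_1: rank ker ∂_1 − rank ∂_2 = (12 − 5) − 6 = 1, and the invariant factors of ∂_2 are all 1, so H_1 = Z.
  H_2: rank ker ∂_2 − rank ∂_3 = (6 − 6) − 0 = 0, and there is no ∂_3, so H_2 = 0.

As a check, the Euler characteristic is 6 − 12 + 6 = 0, which agrees with 1 − 1 + 0 = 0.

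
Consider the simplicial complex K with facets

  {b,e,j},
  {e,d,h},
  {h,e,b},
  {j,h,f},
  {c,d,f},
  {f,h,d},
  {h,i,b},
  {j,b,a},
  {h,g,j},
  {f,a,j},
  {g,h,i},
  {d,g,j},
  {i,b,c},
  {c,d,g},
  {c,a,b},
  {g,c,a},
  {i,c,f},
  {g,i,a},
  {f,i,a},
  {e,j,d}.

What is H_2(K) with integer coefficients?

Order the vertices as a < b < c < d < e < f < g < h < i < j. Listing each simplex with vertices in this order, K has dimension 2 with simplices:

  0-simplices (10): a, b, c, d, e, f, g, h, i, j
  1-simplices (30): ab, ac, af, ag, ai, aj, bc, be, bh, bi, bj, cd, cf, cg, ci, de, df, dg, dh, dj, eh, ej, fh, fi, fj, gh, gi, gj, hi, hj
  2-simplices (20): abc, abj, acg, afi, afj, agi, bci, beh, bej, bhi, cdf, cdg, cfi, deh, dej, dfh, dgj, fhj, ghi, ghj

so the chain groups are C_0 ≅ Z^10, C_1 ≅ Z^30, C_2 ≅ Z^20.

The boundary map ∂_1: C_1 → C_0 maps an edge to its endpoints' difference, ∂[p,q] = q − p. For instance
  ∂cd = d − c.
This gives a 10×30 integer matrix of rank 9; reducing to Smith normal form yields diagonal entries (1,1,1,1,1,1,1,1,1).

∂_2: C_2 → C_1 sends each 2-simplex [p,q,r] to [q,r] − [p,r] + [p,q]. For instance
  ∂afj = fj − aj + af,
  ∂bci = ci − bi + bc.
This gives a 30×20 integer matrix of rank 20; reducing to Smith normal form yields diagonal entries (1,1,1,1,1,1,1,1,1,1,1,1,1,1,1,1,1,1,1,2).

From H_k ≅ ker(∂_k) / im(∂_{k+1}) we obtain:

  H_2: rank ker ∂_2 − rank ∂_3 = (20 − 20) − 0 = 0, and there is no ∂_3, so H_2 ≅ 0.

H_2 = 0.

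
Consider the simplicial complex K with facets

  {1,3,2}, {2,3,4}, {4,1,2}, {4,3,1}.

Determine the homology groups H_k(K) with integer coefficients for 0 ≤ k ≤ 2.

We work with the vertex ordering 1 < 2 < 3 < 4. The simplices of K, each written with vertices in increasing order, are:

  0-simplices (4): [1], [2], [3], [4]
  1-simplices (6): [1,2], [1,3], [1,4], [2,3], [2,4], [3,4]
  2-simplices (4): [1,2,3], [1,2,4], [1,3,4], [2,3,4]

Hence C_0 ≅ Z^4, C_1 ≅ Z^6, C_2 ≅ Z^4.

The boundary map ∂_1: C_1 → C_0 sends each edge [p,q] (with p < q) to q − p.
The resulting 4×6 matrix has rank 3, and its Smith normal form has invariant factors (1,1,1).

∂_2: C_2 → C_1 maps a triangle to the signed sum of its edges. For instance
  ∂[2,3,4] = [3,4] − [2,4] + [2,3],
  ∂[1,2,4] = [2,4] − [1,4] + [1,2].
As a 6×4 matrix over Z this has rank 3, with invariant factors (1,1,1).

Reading off H_k = ker ∂_k / im ∂_{k+1}:

  H_0: rank C_0 − rank ∂_1 = 4 − 3 = 1, and the invariant factors of ∂_1 are all 1, so H_0 ≅ Z.
  H_1: rank ker ∂_1 − rank ∂_2 = (6 − 3) − 3 = 0, and the invariant factors of ∂_2 are all 1, so H_1 ≅ 0.
  H_2: rank ker ∂_2 − rank ∂_3 = (4 − 3) − 0 = 1, and there is no ∂_3, so H_2 ≅ Z.

As a check, the Euler characteristic is 4 − 6 + 4 = 2, which agrees with 1 − 0 + 1 = 2.

H_0 ≅ Z,  H_1 = 0,  H_2 ≅ Z.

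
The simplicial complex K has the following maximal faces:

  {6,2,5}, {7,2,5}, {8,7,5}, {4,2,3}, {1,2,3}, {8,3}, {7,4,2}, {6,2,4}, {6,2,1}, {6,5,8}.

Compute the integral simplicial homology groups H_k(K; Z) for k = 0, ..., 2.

H_0 ≅ Z,  H_1 ≅ Z,  H_2 = 0.

Order the vertices as 1 < 2 < 3 < 4 < 5 < 6 < 7 < 8. Listing each simplex with vertices in this order, K has dimension 2 with simplices:

  0-simplices (8): [1], [2], [3], [4], [5], [6], [7], [8]
  1-simplices (17): [1,2], [1,3], [1,6], [2,3], [2,4], [2,5], [2,6], [2,7], [3,4], [3,8], [4,6], [4,7], [5,6], [5,7], [5,8], [6,8], [7,8]
  2-simplices (9): [1,2,3], [1,2,6], [2,3,4], [2,4,6], [2,4,7], [2,5,6], [2,5,7], [5,6,8], [5,7,8]

giving chain groups C_0 ≅ Z^8, C_1 ≅ Z^17, C_2 ≅ Z^9.

Boundary ∂_1: C_1 → C_0 maps an edge to its endpoints' difference, ∂[p,q] = q − p. For instance
  ∂[6,8] = [8] − [6].
The resulting 8×17 matrix has rank 7, and its Smith normal form has invariant factors (1,1,1,1,1,1,1).

The boundary map ∂_2: C_2 → C_1 sends each 2-simplex [p,q,r] to [q,r] − [p,r] + [p,q]. For instance
  ∂[1,2,6] = [2,6] − [1,6] + [1,2],
  ∂[5,7,8] = [7,8] − [5,8] + [5,7].
This gives a 17×9 integer matrix of rank 9; reducing to Smith normal form yields diagonal entries (1,1,1,1,1,1,1,1,1).

Computing H_k = (kernel of ∂_k) / (image of ∂_{k+1}):

  H_0: rank C_0 − rank ∂_1 = 8 − 7 = 1, and the invariant factors of ∂_1 are all 1, so H_0 = Z.
  H_1: rank ker ∂_1 − rank ∂_2 = (17 − 7) − 9 = 1, and the invariant factors of ∂_2 are all 1, so H_1 = Z.
  H_2: rank ker ∂_2 − rank ∂_3 = (9 − 9) − 0 = 0, and there is no ∂_3, so H_2 = 0.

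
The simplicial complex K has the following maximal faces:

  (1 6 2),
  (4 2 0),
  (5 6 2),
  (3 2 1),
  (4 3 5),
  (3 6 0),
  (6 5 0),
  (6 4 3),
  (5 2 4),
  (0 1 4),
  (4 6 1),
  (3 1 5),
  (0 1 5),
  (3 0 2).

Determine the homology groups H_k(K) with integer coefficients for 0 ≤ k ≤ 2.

Fix the vertex order 0 < 1 < 2 < 3 < 4 < 5 < 6 and write every simplex with vertices in increasing order. Then dim K = 2 and the simplices of K are:

  0-simplices (7): [0], [1], [2], [3], [4], [5], [6]
  1-simplices (21): [0,1], [0,2], [0,3], [0,4], [0,5], [0,6], [1,2], [1,3], [1,4], [1,5], [1,6], [2,3], [2,4], [2,5], [2,6], [3,4], [3,5], [3,6], [4,5], [4,6], [5,6]
  2-simplices (14): [0,1,4], [0,1,5], [0,2,3], [0,2,4], [0,3,6], [0,5,6], [1,2,3], [1,2,6], [1,3,5], [1,4,6], [2,4,5], [2,5,6], [3,4,5], [3,4,6]

Hence C_0 ≅ Z^7, C_1 ≅ Z^21, C_2 ≅ Z^14.

Boundary ∂_1: C_1 → C_0 is given by ∂[p,q] = [q] − [p].
The 7×21 boundary matrix has rank 6 and Smith normal form diag(1,1,1,1,1,1).

∂_2: C_2 → C_1 maps a triangle to the signed sum of its edges. For instance
  ∂[3,4,6] = [4,6] − [3,6] + [3,4],
  ∂[1,2,3] = [2,3] − [1,3] + [1,2].
The resulting 21×14 matrix has rank 13, and its Smith normal form has invariant factors (1,1,1,1,1,1,1,1,1,1,1,1,1).

Now H_k = ker ∂_k / im ∂_{k+1}, so:

  H_0: rank C_0 − rank ∂_1 = 7 − 6 = 1, and the invariant factors of ∂_1 are all 1, so H_0 ≅ Z.
  H_1: rank ker ∂_1 − rank ∂_2 = (21 − 6) − 13 = 2, and the invariant factors of ∂_2 are all 1, so H_1 ≅ Z^2.
  H_2: rank ker ∂_2 − rank ∂_3 = (14 − 13) − 0 = 1, and there is no ∂_3, so H_2 ≅ Z.

H_0 = Z,  H_1 = Z^2,  H_2 = Z.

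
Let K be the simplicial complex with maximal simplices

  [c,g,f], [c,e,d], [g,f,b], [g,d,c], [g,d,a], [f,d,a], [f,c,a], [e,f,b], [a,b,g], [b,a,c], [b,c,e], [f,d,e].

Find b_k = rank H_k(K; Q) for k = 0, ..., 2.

Fix the vertex order a < b < c < d < e < f < g and write every simplex with vertices in increasing order. Then dim K = 2 and the simplices of K are:

  0-simplices (7): a, b, c, d, e, f, g
  1-simplices (18): ab, ac, ad, af, ag, bc, be, bf, bg, cd, ce, cf, cg, de, df, dg, ef, fg
  2-simplices (12): abc, abg, acf, adf, adg, bce, bef, bfg, cde, cdg, cfg, def

giving chain groups C_0 ≅ Z^7, C_1 ≅ Z^18, C_2 ≅ Z^12.

Boundary ∂_1: C_1 → C_0 maps an edge to its endpoints' difference, ∂[p,q] = q − p.
The resulting 7×18 matrix has rank 6, and its Smith normal form has invariant factors (1,1,1,1,1,1).

The boundary map ∂_2: C_2 → C_1 acts by ∂[p,q,r] = [q,r] − [p,r] + [p,q]. For instance
  ∂bef = ef − bf + be,
  ∂bce = ce − be + bc.
This gives a 18×12 integer matrix of rank 12; reducing to Smith normal form yields diagonal entries (1,1,1,1,1,1,1,1,1,1,1,2).

From H_k ≅ ker(∂_k) / im(∂_{k+1}) we obtain:

  H_0: rank C_0 − rank ∂_1 = 7 − 6 = 1, and the invariant factors of ∂_1 are all 1, so H_0 = Z.
  H_1: rank ker ∂_1 − rank ∂_2 = (18 − 6) − 12 = 0, and ∂_2 has invariant factor 2 > 1, so H_1 = Z/2.
  H_2: rank ker ∂_2 − rank ∂_3 = (12 − 12) − 0 = 0, and there is no ∂_3, so H_2 = 0.

As a check, the Euler characteristic is 7 − 18 + 12 = 1, which agrees with 1 − 0 + 0 = 1.
(K is a triangulation of the real projective plane RP^2.)

Hence the Betti numbers are b_0 = 1, b_1 = 0, b_2 = 0.

b_0 = 1, b_1 = 0, b_2 = 0.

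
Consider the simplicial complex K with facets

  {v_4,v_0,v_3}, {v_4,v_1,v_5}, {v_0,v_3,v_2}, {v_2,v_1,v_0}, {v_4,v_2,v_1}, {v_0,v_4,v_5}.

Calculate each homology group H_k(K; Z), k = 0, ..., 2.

We work with the vertex ordering v_0 < v_1 < v_2 < v_3 < v_4 < v_5. The simplices of K, each written with vertices in increasing order, are:

  0-simplices (6): [v_0], [v_1], [v_2], [v_3], [v_4], [v_5]
  1-simplices (12): [v_0,v_1], [v_0,v_2], [v_0,v_3], [v_0,v_4], [v_0,v_5], [v_1,v_2], [v_1,v_4], [v_1,v_5], [v_2,v_3], [v_2,v_4], [v_3,v_4], [v_4,v_5]
  2-simplices (6): [v_0,v_1,v_2], [v_0,v_2,v_3], [v_0,v_3,v_4], [v_0,v_4,v_5], [v_1,v_2,v_4], [v_1,v_4,v_5]

Hence C_0 ≅ Z^6, C_1 ≅ Z^12, C_2 ≅ Z^6.

∂_1: C_1 → C_0 is given by ∂[p,q] = [q] − [p].
The 6×12 boundary matrix has rank 5 and Smith normal form diag(1,1,1,1,1).

∂_2: C_2 → C_1 sends each 2-simplex [p,q,r] to [q,r] − [p,r] + [p,q]. For instance
  ∂[v_1,v_4,v_5] = [v_4,v_5] − [v_1,v_5] + [v_1,v_4],
  ∂[v_0,v_2,v_3] = [v_2,v_3] − [v_0,v_3] + [v_0,v_2].
The 12×6 boundary matrix has rank 6 and Smith normal form diag(1,1,1,1,1,1).

Reading off H_k = ker ∂_k / im ∂_{k+1}:

  H_0: rank C_0 − rank ∂_1 = 6 − 5 = 1, and the invariant factors of ∂_1 are all 1, so H_0 ≅ Z.
  H_1: rank ker ∂_1 − rank ∂_2 = (12 − 5) − 6 = 1, and the invariant factors of ∂_2 are all 1, so H_1 ≅ Z.
  H_2: rank ker ∂_2 − rank ∂_3 = (6 − 6) − 0 = 0, and there is no ∂_3, so H_2 ≅ 0.

H_0 = Z,  H_1 = Z,  H_2 = 0.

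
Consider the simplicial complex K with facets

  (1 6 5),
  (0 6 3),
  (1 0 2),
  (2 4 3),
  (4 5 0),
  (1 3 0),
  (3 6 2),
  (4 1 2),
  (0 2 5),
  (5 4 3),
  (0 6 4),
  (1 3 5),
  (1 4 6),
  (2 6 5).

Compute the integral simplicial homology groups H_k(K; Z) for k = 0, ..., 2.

H_0 = Z,  H_1 = Z^2,  H_2 = Z.

We work with the vertex ordering 0 < 1 < 2 < 3 < 4 < 5 < 6. The simplices of K, each written with vertices in increasing order, are:

  0-simplices (7): [0], [1], [2], [3], [4], [5], [6]
  1-simplices (21): [0,1], [0,2], [0,3], [0,4], [0,5], [0,6], [1,2], [1,3], [1,4], [1,5], [1,6], [2,3], [2,4], [2,5], [2,6], [3,4], [3,5], [3,6], [4,5], [4,6], [5,6]
  2-simplices (14): [0,1,2], [0,1,3], [0,2,5], [0,3,6], [0,4,5], [0,4,6], [1,2,4], [1,3,5], [1,4,6], [1,5,6], [2,3,4], [2,3,6], [2,5,6], [3,4,5]

Hence C_0 ≅ Z^7, C_1 ≅ Z^21, C_2 ≅ Z^14.

Boundary ∂_1: C_1 → C_0 sends each edge [p,q] (with p < q) to q − p. For instance
  ∂[4,5] = [5] − [4].
As a 7×21 matrix over Z this has rank 6, with invariant factors (1,1,1,1,1,1).

Boundary ∂_2: C_2 → C_1 maps a triangle to the signed sum of its edges. For instance
  ∂[0,2,5] = [2,5] − [0,5] + [0,2],
  ∂[0,3,6] = [3,6] − [0,6] + [0,3].
This gives a 21×14 integer matrix of rank 13; reducing to Smith normal form yields diagonal entries (1,1,1,1,1,1,1,1,1,1,1,1,1).

Computing H_k = (kernel of ∂_k) / (image of ∂_{k+1}):

  H_0: rank C_0 − rank ∂_1 = 7 − 6 = 1, and the invariant factors of ∂_1 are all 1, so H_0 ≅ Z.
  H_1: rank ker ∂_1 − rank ∂_2 = (21 − 6) − 13 = 2, and the invariant factors of ∂_2 are all 1, so H_1 ≅ Z^2.
  H_2: rank ker ∂_2 − rank ∂_3 = (14 − 13) − 0 = 1, and there is no ∂_3, so H_2 ≅ Z.

As a check, the Euler characteristic is 7 − 21 + 14 = 0, which agrees with 1 − 2 + 1 = 0.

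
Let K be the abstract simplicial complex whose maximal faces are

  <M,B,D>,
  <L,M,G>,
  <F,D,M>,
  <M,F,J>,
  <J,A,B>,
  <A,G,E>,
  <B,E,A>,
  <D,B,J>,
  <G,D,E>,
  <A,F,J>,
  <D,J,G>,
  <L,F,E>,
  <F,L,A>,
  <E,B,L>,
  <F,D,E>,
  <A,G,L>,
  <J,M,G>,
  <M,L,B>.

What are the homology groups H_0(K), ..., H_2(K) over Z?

Fix the vertex order A < B < D < E < F < G < J < L < M and write every simplex with vertices in increasing order. Then dim K = 2 and the simplices of K are:

  0-simplices (9): A, B, D, E, F, G, J, L, M
  1-simplices (27): AB, AE, AF, AG, AJ, AL, BD, BE, BJ, BL, BM, DE, DF, DG, DJ, DM, EF, EG, EL, FJ, FL, FM, GJ, GL, GM, JM, LM
  2-simplices (18): ABE, ABJ, AEG, AFJ, AFL, AGL, BDJ, BDM, BEL, BLM, DEF, DEG, DFM, DGJ, EFL, FJM, GJM, GLM

Hence C_0 ≅ Z^9, C_1 ≅ Z^27, C_2 ≅ Z^18.

∂_1: C_1 → C_0 sends each edge [p,q] (with p < q) to q − p. For instance
  ∂DJ = J − D.
The resulting 9×27 matrix has rank 8, and its Smith normal form has invariant factors (1,1,1,1,1,1,1,1).

The boundary map ∂_2: C_2 → C_1 acts by ∂[p,q,r] = [q,r] − [p,r] + [p,q]. For instance
  ∂DEG = EG − DG + DE,
  ∂ABE = BE − AE + AB.
This gives a 27×18 integer matrix of rank 18; reducing to Smith normal form yields diagonal entries (1,1,1,1,1,1,1,1,1,1,1,1,1,1,1,1,1,2).

Now H_k = ker ∂_k / im ∂_{k+1}, so:

  H_0: rank C_0 − rank ∂_1 = 9 − 8 = 1, and the invariant factors of ∂_1 are all 1, so H_0 ≅ Z.
  H_1: rank ker ∂_1 − rank ∂_2 = (27 − 8) − 18 = 1, and ∂_2 has invariant factor 2 > 1, so H_1 ≅ Z ⊕ Z_2.
  H_2: rank ker ∂_2 − rank ∂_3 = (18 − 18) − 0 = 0, and there is no ∂_3, so H_2 ≅ 0.

As a check, the Euler characteristic is 9 − 27 + 18 = 0, which agrees with 1 − 1 + 0 = 0.

H_0 ≅ Z,  H_1 ≅ Z ⊕ Z_2,  H_2 = 0.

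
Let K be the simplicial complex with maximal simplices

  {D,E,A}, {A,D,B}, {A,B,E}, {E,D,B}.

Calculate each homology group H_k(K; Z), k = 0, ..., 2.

H_0 ≅ Z,  H_1 = 0,  H_2 ≅ Z.

Fix the vertex order A < B < D < E and write every simplex with vertices in increasing order. Then dim K = 2 and the simplices of K are:

  0-simplices (4): A, B, D, E
  1-simplices (6): AB, AD, AE, BD, BE, DE
  2-simplices (4): ABD, ABE, ADE, BDE

giving chain groups C_0 ≅ Z^4, C_1 ≅ Z^6, C_2 ≅ Z^4.

Boundary ∂_1: C_1 → C_0 is given by ∂[p,q] = [q] − [p]. For instance
  ∂AE = E − A.
This gives a 4×6 integer matrix of rank 3; reducing to Smith normal form yields diagonal entries (1,1,1).

Boundary ∂_2: C_2 → C_1 maps a triangle to the signed sum of its edges. For instance
  ∂ABD = BD − AD + AB,
  ∂ABE = BE − AE + AB.
The resulting 6×4 matrix has rank 3, and its Smith normal form has invariant factors (1,1,1).

Now H_k = ker ∂_k / im ∂_{k+1}, so:

  H_0: rank C_0 − rank ∂_1 = 4 − 3 = 1, and the invariant factors of ∂_1 are all 1, so H_0 = Z.
  H_1: rank ker ∂_1 − rank ∂_2 = (6 − 3) − 3 = 0, and the invariant factors of ∂_2 are all 1, so H_1 = 0.
  H_2: rank ker ∂_2 − rank ∂_3 = (4 − 3) − 0 = 1, and there is no ∂_3, so H_2 = Z.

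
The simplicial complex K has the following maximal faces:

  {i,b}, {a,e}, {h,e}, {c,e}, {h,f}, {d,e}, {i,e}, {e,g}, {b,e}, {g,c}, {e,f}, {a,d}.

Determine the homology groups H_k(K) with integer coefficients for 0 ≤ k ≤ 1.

K has 9 vertices, 12 edges.
rank ∂_0 = 0, rank ∂_1 = 8 ⇒ b_0 = 9 − 0 − 8 = 1; all invariant factors of ∂_1 are 1 so no torsion. So H_0 = Z.
rank ∂_1 = 8, rank ∂_2 = 0 ⇒ b_1 = 12 − 8 − 0 = 4. So H_1 = Z^4.

H_0 ≅ Z,  H_1 ≅ Z^4.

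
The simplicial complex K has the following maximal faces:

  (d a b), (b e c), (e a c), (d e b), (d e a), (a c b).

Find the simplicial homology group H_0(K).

We work with the vertex ordering a < b < c < d < e. The simplices of K, each written with vertices in increasing order, are:

  0-simplices (5): a, b, c, d, e
  1-simplices (9): ab, ac, ad, ae, bc, bd, be, ce, de
  2-simplices (6): abc, abd, ace, ade, bce, bde

giving chain groups C_0 ≅ Z^5, C_1 ≅ Z^9, C_2 ≅ Z^6.

Boundary ∂_1: C_1 → C_0 maps an edge to its endpoints' difference, ∂[p,q] = q − p.
This gives a 5×9 integer matrix of rank 4; reducing to Smith normal form yields diagonal entries (1,1,1,1).

Boundary ∂_2: C_2 → C_1 sends each 2-simplex [p,q,r] to [q,r] − [p,r] + [p,q]. For instance
  ∂bce = ce − be + bc,
  ∂ade = de − ae + ad.
The 9×6 boundary matrix has rank 5 and Smith normal form diag(1,1,1,1,1).

From H_k ≅ ker(∂_k) / im(∂_{k+1}) we obtain:

  H_0: rank C_0 − rank ∂_1 = 5 − 4 = 1, and the invariant factors of ∂_1 are all 1, so H_0 ≅ Z.

H_0 = Z.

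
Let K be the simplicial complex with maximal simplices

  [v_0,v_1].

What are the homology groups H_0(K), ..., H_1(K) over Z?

We work with the vertex ordering v_0 < v_1. The simplices of K, each written with vertices in increasing order, are:

  0-simplices (2): [v_0], [v_1]
  1-simplices (1): [v_0,v_1]

Hence C_0 ≅ Z^2, C_1 ≅ Z^1.

Boundary ∂_1: C_1 → C_0 sends each edge [p,q] (with p < q) to q − p.
As a 2×1 matrix over Z this has rank 1, with invariant factors (1).

Computing H_k = (kernel of ∂_k) / (image of ∂_{k+1}):

  H_0: rank C_0 − rank ∂_1 = 2 − 1 = 1, and the invariant factors of ∂_1 are all 1, so H_0 ≅ Z.
  H_1: rank ker ∂_1 − rank ∂_2 = (1 − 1) − 0 = 0, and there is no ∂_2, so H_1 ≅ 0.

H_0 = Z,  H_1 = 0.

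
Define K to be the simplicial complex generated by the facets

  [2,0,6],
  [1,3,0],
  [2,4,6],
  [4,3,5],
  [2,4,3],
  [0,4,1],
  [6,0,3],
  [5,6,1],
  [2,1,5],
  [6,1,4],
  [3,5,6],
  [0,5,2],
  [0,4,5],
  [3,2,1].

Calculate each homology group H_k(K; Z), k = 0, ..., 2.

Take the total order 0 < 1 < 2 < 3 < 4 < 5 < 6 on the vertex set. Then K (dimension 2) consists of the simplices:

  0-simplices (7): [0], [1], [2], [3], [4], [5], [6]
  1-simplices (21): [0,1], [0,2], [0,3], [0,4], [0,5], [0,6], [1,2], [1,3], [1,4], [1,5], [1,6], [2,3], [2,4], [2,5], [2,6], [3,4], [3,5], [3,6], [4,5], [4,6], [5,6]
  2-simplices (14): [0,1,3], [0,1,4], [0,2,5], [0,2,6], [0,3,6], [0,4,5], [1,2,3], [1,2,5], [1,4,6], [1,5,6], [2,3,4], [2,4,6], [3,4,5], [3,5,6]

so the chain groups are C_0 ≅ Z^7, C_1 ≅ Z^21, C_2 ≅ Z^14.

∂_1: C_1 → C_0 is given by ∂[p,q] = [q] − [p].
As a 7×21 matrix over Z this has rank 6, with invariant factors (1,1,1,1,1,1).

The boundary map ∂_2: C_2 → C_1 maps a triangle to the signed sum of its edges. For instance
  ∂[3,4,5] = [4,5] − [3,5] + [3,4],
  ∂[1,4,6] = [4,6] − [1,6] + [1,4].
As a 21×14 matrix over Z this has rank 13, with invariant factors (1,1,1,1,1,1,1,1,1,1,1,1,1).

Reading off H_k = ker ∂_k / im ∂_{k+1}:

  H_0: rank C_0 − rank ∂_1 = 7 − 6 = 1, and the invariant factors of ∂_1 are all 1, so H_0 ≅ Z.
  H_1: rank ker ∂_1 − rank ∂_2 = (21 − 6) − 13 = 2, and the invariant factors of ∂_2 are all 1, so H_1 ≅ Z^2.
  H_2: rank ker ∂_2 − rank ∂_3 = (14 − 13) − 0 = 1, and there is no ∂_3, so H_2 ≅ Z.

As a check, the Euler characteristic is 7 − 21 + 14 = 0, which agrees with 1 − 2 + 1 = 0.

H_0 = Z,  H_1 = Z^2,  H_2 = Z.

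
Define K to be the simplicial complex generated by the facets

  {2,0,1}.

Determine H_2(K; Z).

We work with the vertex ordering 0 < 1 < 2. The simplices of K, each written with vertices in increasing order, are:

  0-simplices (3): [0], [1], [2]
  1-simplices (3): [0,1], [0,2], [1,2]
  2-simplices (1): [0,1,2]

giving chain groups C_0 ≅ Z^3, C_1 ≅ Z^3, C_2 ≅ Z^1.

∂_1: C_1 → C_0 maps an edge to its endpoints' difference, ∂[p,q] = q − p.
The resulting 3×3 matrix has rank 2, and its Smith normal form has invariant factors (1,1).

Boundary ∂_2: C_2 → C_1 sends each 2-simplex [p,q,r] to [q,r] − [p,r] + [p,q]. For instance
  ∂[0,1,2] = [1,2] − [0,2] + [0,1].
The resulting 3×1 matrix has rank 1, and its Smith normal form has invariant factors (1).

From H_k ≅ ker(∂_k) / im(∂_{k+1}) we obtain:

  H_2: rank ker ∂_2 − rank ∂_3 = (1 − 1) − 0 = 0, and there is no ∂_3, so H_2 ≅ 0.

H_2 ≅ 0.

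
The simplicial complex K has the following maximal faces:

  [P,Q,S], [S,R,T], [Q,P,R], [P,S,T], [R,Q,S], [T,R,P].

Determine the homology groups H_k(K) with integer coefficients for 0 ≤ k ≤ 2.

We work with the vertex ordering P < Q < R < S < T. The simplices of K, each written with vertices in increasing order, are:

  0-simplices (5): P, Q, R, S, T
  1-simplices (9): PQ, PR, PS, PT, QR, QS, RS, RT, ST
  2-simplices (6): PQR, PQS, PRT, PST, QRS, RST

Hence C_0 ≅ Z^5, C_1 ≅ Z^9, C_2 ≅ Z^6.

Boundary ∂_1: C_1 → C_0 maps an edge to its endpoints' difference, ∂[p,q] = q − p. For instance
  ∂PS = S − P.
As a 5×9 matrix over Z this has rank 4, with invariant factors (1,1,1,1).

∂_2: C_2 → C_1 maps a triangle to the signed sum of its edges. For instance
  ∂PQR = QR − PR + PQ,
  ∂PST = ST − PT + PS.
The 9×6 boundary matrix has rank 5 and Smith normal form diag(1,1,1,1,1).

From H_k ≅ ker(∂_k) / im(∂_{k+1}) we obtain:

  H_0: rank C_0 − rank ∂_1 = 5 − 4 = 1, and the invariant factors of ∂_1 are all 1, so H_0 = Z.
  H_1: rank ker ∂_1 − rank ∂_2 = (9 − 4) − 5 = 0, and the invariant factors of ∂_2 are all 1, so H_1 = 0.
  H_2: rank ker ∂_2 − rank ∂_3 = (6 − 5) − 0 = 1, and there is no ∂_3, so H_2 = Z.

As a check, the Euler characteristic is 5 − 9 + 6 = 2, which agrees with 1 − 0 + 1 = 2.

H_0 ≅ Z,  H_1 = 0,  H_2 ≅ Z.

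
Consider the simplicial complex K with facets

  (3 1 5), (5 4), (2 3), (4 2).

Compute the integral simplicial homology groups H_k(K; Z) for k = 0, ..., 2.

Take the total order 1 < 2 < 3 < 4 < 5 on the vertex set. Then K (dimension 2) consists of the simplices:

  0-simplices (5): [1], [2], [3], [4], [5]
  1-simplices (6): [1,3], [1,5], [2,3], [2,4], [3,5], [4,5]
  2-simplices (1): [1,3,5]

giving chain groups C_0 ≅ Z^5, C_1 ≅ Z^6, C_2 ≅ Z^1.

Boundary ∂_1: C_1 → C_0 maps an edge to its endpoints' difference, ∂[p,q] = q − p. For instance
  ∂[1,5] = [5] − [1].
This gives a 5×6 integer matrix of rank 4; reducing to Smith normal form yields diagonal entries (1,1,1,1).

Boundary ∂_2: C_2 → C_1 acts by ∂[p,q,r] = [q,r] − [p,r] + [p,q]. For instance
  ∂[1,3,5] = [3,5] − [1,5] + [1,3].
As a 6×1 matrix over Z this has rank 1, with invariant factors (1).

From H_k ≅ ker(∂_k) / im(∂_{k+1}) we obtain:

  H_0: rank C_0 − rank ∂_1 = 5 − 4 = 1, and the invariant factors of ∂_1 are all 1, so H_0 ≅ Z.
  H_1: rank ker ∂_1 − rank ∂_2 = (6 − 4) − 1 = 1, and the invariant factors of ∂_2 are all 1, so H_1 ≅ Z.
  H_2: rank ker ∂_2 − rank ∂_3 = (1 − 1) − 0 = 0, and there is no ∂_3, so H_2 ≅ 0.

As a check, the Euler characteristic is 5 − 6 + 1 = 0, which agrees with 1 − 1 + 0 = 0.

H_0 = Z,  H_1 = Z,  H_2 = 0.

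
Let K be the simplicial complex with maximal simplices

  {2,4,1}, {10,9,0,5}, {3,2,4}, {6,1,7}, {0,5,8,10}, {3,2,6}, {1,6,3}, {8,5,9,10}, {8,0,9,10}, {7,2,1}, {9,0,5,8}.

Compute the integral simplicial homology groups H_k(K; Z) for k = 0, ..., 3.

H_0 ≅ Z^2,  H_1 ≅ Z,  H_2 = 0,  H_3 ≅ Z.

Take the total order 0 < 1 < 2 < 3 < 4 < 5 < 6 < 7 < 8 < 9 < 10 on the vertex set. Then K (dimension 3) consists of the simplices:

  0-simplices (11): [0], [1], [2], [3], [4], [5], [6], [7], [8], [9], [10]
  1-simplices (22): [0,5], [0,8], [0,9], [0,10], [1,2], [1,3], [1,4], [1,6], [1,7], [2,3], [2,4], [2,6], [2,7], [3,4], [3,6], [5,8], [5,9], [5,10], [6,7], [8,9], [8,10], [9,10]
  2-simplices (16): [0,5,8], [0,5,9], [0,5,10], [0,8,9], [0,8,10], [0,9,10], [1,2,4], [1,2,7], [1,3,6], [1,6,7], [2,3,4], [2,3,6], [5,8,9], [5,8,10], [5,9,10], [8,9,10]
  3-simplices (5): [0,5,8,9], [0,5,8,10], [0,5,9,10], [0,8,9,10], [5,8,9,10]

Hence C_0 ≅ Z^11, C_1 ≅ Z^22, C_2 ≅ Z^16, C_3 ≅ Z^5.

∂_1: C_1 → C_0 is given by ∂[p,q] = [q] − [p].
This gives a 11×22 integer matrix of rank 9; reducing to Smith normal form yields diagonal entries (1,1,1,1,1,1,1,1,1).

∂_2: C_2 → C_1 sends each 2-simplex [p,q,r] to [q,r] − [p,r] + [p,q]. For instance
  ∂[0,9,10] = [9,10] − [0,10] + [0,9],
  ∂[5,9,10] = [9,10] − [5,10] + [5,9].
The resulting 22×16 matrix has rank 12, and its Smith normal form has invariant factors (1,1,1,1,1,1,1,1,1,1,1,1).

∂_3: C_3 → C_2 sends each 3-simplex σ to the alternating sum Σ_i (−1)^i (σ with its i-th vertex removed). For instance
  ∂[0,5,8,10] = [5,8,10] − [0,8,10] + [0,5,10] − [0,5,8],
  ∂[0,5,8,9] = [5,8,9] − [0,8,9] + [0,5,9] − [0,5,8].
The resulting 16×5 matrix has rank 4, and its Smith normal form has invariant factors (1,1,1,1).

Computing H_k = (kernel of ∂_k) / (image of ∂_{k+1}):

  H_0: rank C_0 − rank ∂_1 = 11 − 9 = 2, and the invariant factors of ∂_1 are all 1, so H_0 = Z^2.
  H_1: rank ker ∂_1 − rank ∂_2 = (22 − 9) − 12 = 1, and the invariant factors of ∂_2 are all 1, so H_1 = Z.
  H_2: rank ker ∂_2 − rank ∂_3 = (16 − 12) − 4 = 0, and the invariant factors of ∂_3 are all 1, so H_2 = 0.
  H_3: rank ker ∂_3 − rank ∂_4 = (5 − 4) − 0 = 1, and there is no ∂_4, so H_3 = Z.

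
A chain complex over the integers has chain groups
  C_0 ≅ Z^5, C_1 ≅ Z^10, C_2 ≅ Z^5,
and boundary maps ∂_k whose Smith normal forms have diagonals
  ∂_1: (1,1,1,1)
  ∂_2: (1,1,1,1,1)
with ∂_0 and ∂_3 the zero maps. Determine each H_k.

H_0 = Z,  H_1 = Z,  H_2 = 0.

H_0: b_0 = 5 − 0 − 4 = 1; torsion from ∂_1 factors > 1: none. So H_0 = Z.
H_1: b_1 = 10 − 4 − 5 = 1; torsion from ∂_2 factors > 1: none. So H_1 = Z.
H_2: b_2 = 5 − 5 − 0 = 0; torsion from ∂_3 factors > 1: none. So H_2 = 0.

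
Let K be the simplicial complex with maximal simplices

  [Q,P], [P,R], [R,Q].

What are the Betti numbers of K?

Fix the vertex order P < Q < R and write every simplex with vertices in increasing order. Then dim K = 1 and the simplices of K are:

  0-simplices (3): P, Q, R
  1-simplices (3): PQ, PR, QR

so the chain groups are C_0 ≅ Z^3, C_1 ≅ Z^3.

Boundary ∂_1: C_1 → C_0 sends each edge [p,q] (with p < q) to q − p.
This gives a 3×3 integer matrix of rank 2; reducing to Smith normal form yields diagonal entries (1,1).

Computing H_k = (kernel of ∂_k) / (image of ∂_{k+1}):

  H_0: rank C_0 − rank ∂_1 = 3 − 2 = 1, and the invariant factors of ∂_1 are all 1, so H_0 ≅ Z.
  H_1: rank ker ∂_1 − rank ∂_2 = (3 − 2) − 0 = 1, and there is no ∂_2, so H_1 ≅ Z.

As a check, the Euler characteristic is 3 − 3 = 0, which agrees with 1 − 1 = 0.
(K is a triangulation of the circle S^1.)

Hence the Betti numbers are b_0 = 1, b_1 = 1.

b_0 = 1, b_1 = 1.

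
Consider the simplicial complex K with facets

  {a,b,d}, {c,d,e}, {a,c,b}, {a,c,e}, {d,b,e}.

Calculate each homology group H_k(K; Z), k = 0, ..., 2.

H_0 ≅ Z,  H_1 ≅ Z,  H_2 = 0.

K has 5 vertices, 10 edges, 5 triangles.
rank ∂_0 = 0, rank ∂_1 = 4 ⇒ b_0 = 5 − 0 − 4 = 1; all invariant factors of ∂_1 are 1 so no torsion. So H_0 ≅ Z.
rank ∂_1 = 4, rank ∂_2 = 5 ⇒ b_1 = 10 − 4 − 5 = 1; all invariant factors of ∂_2 are 1 so no torsion. So H_1 ≅ Z.
rank ∂_2 = 5, rank ∂_3 = 0 ⇒ b_2 = 5 − 5 − 0 = 0. So H_2 ≅ 0.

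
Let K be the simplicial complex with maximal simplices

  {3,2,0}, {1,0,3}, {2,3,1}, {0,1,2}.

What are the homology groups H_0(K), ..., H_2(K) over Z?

We work with the vertex ordering 0 < 1 < 2 < 3. The simplices of K, each written with vertices in increasing order, are:

  0-simplices (4): [0], [1], [2], [3]
  1-simplices (6): [0,1], [0,2], [0,3], [1,2], [1,3], [2,3]
  2-simplices (4): [0,1,2], [0,1,3], [0,2,3], [1,2,3]

so the chain groups are C_0 ≅ Z^4, C_1 ≅ Z^6, C_2 ≅ Z^4.

∂_1: C_1 → C_0 maps an edge to its endpoints' difference, ∂[p,q] = q − p. For instance
  ∂[0,3] = [3] − [0].
The resulting 4×6 matrix has rank 3, and its Smith normal form has invariant factors (1,1,1).

∂_2: C_2 → C_1 maps a triangle to the signed sum of its edges. For instance
  ∂[0,1,2] = [1,2] − [0,2] + [0,1],
  ∂[0,1,3] = [1,3] − [0,3] + [0,1].
The 6×4 boundary matrix has rank 3 and Smith normal form diag(1,1,1).

Computing H_k = (kernel of ∂_k) / (image of ∂_{k+1}):

  H_0: rank C_0 − rank ∂_1 = 4 − 3 = 1, and the invariant factors of ∂_1 are all 1, so H_0 ≅ Z.
  H_1: rank ker ∂_1 − rank ∂_2 = (6 − 3) − 3 = 0, and the invariant factors of ∂_2 are all 1, so H_1 ≅ 0.
  H_2: rank ker ∂_2 − rank ∂_3 = (4 − 3) − 0 = 1, and there is no ∂_3, so H_2 ≅ Z.

As a check, the Euler characteristic is 4 − 6 + 4 = 2, which agrees with 1 − 0 + 1 = 2.
(K is a triangulation of the 2-sphere S^2.)

H_0 ≅ Z,  H_1 = 0,  H_2 ≅ Z.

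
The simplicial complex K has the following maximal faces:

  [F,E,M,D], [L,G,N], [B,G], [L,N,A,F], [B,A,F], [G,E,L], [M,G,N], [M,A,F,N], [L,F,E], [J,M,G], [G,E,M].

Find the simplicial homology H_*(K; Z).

Take the total order A < B < D < E < F < G < J < L < M < N on the vertex set. Then K (dimension 3) consists of the simplices:

  0-simplices (10): A, B, D, E, F, G, J, L, M, N
  1-simplices (24): AB, AF, AL, AM, AN, BF, BG, DE, DF, DM, EF, EG, EL, EM, FL, FM, FN, GJ, GL, GM, GN, JM, LN, MN
  2-simplices (18): ABF, AFL, AFM, AFN, ALN, AMN, DEF, DEM, DFM, EFL, EFM, EGL, EGM, FLN, FMN, GJM, GLN, GMN
  3-simplices (3): AFLN, AFMN, DEFM

giving chain groups C_0 ≅ Z^10, C_1 ≅ Z^24, C_2 ≅ Z^18, C_3 ≅ Z^3.

The boundary map ∂_1: C_1 → C_0 sends each edge [p,q] (with p < q) to q − p. For instance
  ∂MN = N − M.
This gives a 10×24 integer matrix of rank 9; reducing to Smith normal form yields diagonal entries (1,1,1,1,1,1,1,1,1).

∂_2: C_2 → C_1 sends each 2-simplex [p,q,r] to [q,r] − [p,r] + [p,q]. For instance
  ∂AFN = FN − AN + AF,
  ∂AMN = MN − AN + AM.
This gives a 24×18 integer matrix of rank 14; reducing to Smith normal form yields diagonal entries (1,1,1,1,1,1,1,1,1,1,1,1,1,1).

Boundary ∂_3: C_3 → C_2 sends each 3-simplex σ to the alternating sum Σ_i (−1)^i (σ with its i-th vertex removed). For instance
  ∂DEFM = EFM − DFM + DEM − DEF,
  ∂AFMN = FMN − AMN + AFN − AFM.
This gives a 18×3 integer matrix of rank 3; reducing to Smith normal form yields diagonal entries (1,1,1).

Now H_k = ker ∂_k / im ∂_{k+1}, so:

  H_0: rank C_0 − rank ∂_1 = 10 − 9 = 1, and the invariant factors of ∂_1 are all 1, so H_0 ≅ Z.
  H_1: rank ker ∂_1 − rank ∂_2 = (24 − 9) − 14 = 1, and the invariant factors of ∂_2 are all 1, so H_1 ≅ Z.
  H_2: rank ker ∂_2 − rank ∂_3 = (18 − 14) − 3 = 1, and the invariant factors of ∂_3 are all 1, so H_2 ≅ Z.
  H_3: rank ker ∂_3 − rank ∂_4 = (3 − 3) − 0 = 0, and there is no ∂_4, so H_3 ≅ 0.

As a check, the Euler characteristic is 10 − 24 + 18 − 3 = 1, which agrees with 1 − 1 + 1 − 0 = 1.

H_0 = Z,  H_1 = Z,  H_2 = Z,  H_3 = 0.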